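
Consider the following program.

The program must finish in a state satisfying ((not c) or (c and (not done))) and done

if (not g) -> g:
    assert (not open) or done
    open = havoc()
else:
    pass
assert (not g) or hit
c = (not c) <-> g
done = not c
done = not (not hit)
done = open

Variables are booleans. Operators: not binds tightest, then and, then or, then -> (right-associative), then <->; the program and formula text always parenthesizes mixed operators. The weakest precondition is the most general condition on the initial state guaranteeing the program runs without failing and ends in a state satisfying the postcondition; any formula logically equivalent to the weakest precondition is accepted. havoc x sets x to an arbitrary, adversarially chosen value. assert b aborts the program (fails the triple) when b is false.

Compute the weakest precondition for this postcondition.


Working backward. After the program, ((not c) or (c and (not done))) and done must hold.
Before done := open: ((not c) or (c and (not open))) and open
Before done := not (not hit): ((not c) or (c and (not open))) and open
Before done := not c: ((not c) or (c and (not open))) and open
Before c := (not c) <-> g: ((not ((not c) <-> g)) or (((not c) <-> g) and (not open))) and open
Before assert (not g) or hit: ((not g) or hit) and ((not ((not c) <-> g)) or (((not c) <-> g) and (not open))) and open
Then branch requires false; else branch requires ((not g) or hit) and ((not ((not c) <-> g)) or (((not c) <-> g) and (not open))) and open.
Before the if: (not ((not g) -> g)) and ((not ((not g) -> g)) -> (((not g) or hit) and ((not ((not c) <-> g)) or (((not c) <-> g) and (not open))) and open))
Answer: WP = (not ((not g) -> g)) and ((not ((not g) -> g)) -> (((not g) or hit) and ((not ((not c) <-> g)) or (((not c) <-> g) and (not open))) and open))


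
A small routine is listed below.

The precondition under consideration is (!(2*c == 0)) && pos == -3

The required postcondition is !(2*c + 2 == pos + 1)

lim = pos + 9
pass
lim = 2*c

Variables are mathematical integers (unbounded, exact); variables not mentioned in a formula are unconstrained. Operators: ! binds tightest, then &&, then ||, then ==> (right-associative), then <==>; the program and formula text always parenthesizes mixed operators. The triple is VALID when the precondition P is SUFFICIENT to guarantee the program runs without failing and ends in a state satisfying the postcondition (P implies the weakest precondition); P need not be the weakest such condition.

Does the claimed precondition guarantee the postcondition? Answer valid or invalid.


Working backward. After the program, the postcondition !(2*c + 2 == pos + 1) must hold; in canonical form it is !(2*c == pos - 1).
Before lim := 2*c: !(2*c == pos - 1)
Before skip: !(2*c == pos - 1)
Before lim := pos + 9: !(2*c == pos - 1)
The weakest precondition is !(2*c == pos - 1).
Check whether (!(2*c == 0)) && pos == -3 implies it.
Countermodel: at the initial state c = -2, pos = -3, the precondition holds but the weakest precondition fails.
Answer: invalid


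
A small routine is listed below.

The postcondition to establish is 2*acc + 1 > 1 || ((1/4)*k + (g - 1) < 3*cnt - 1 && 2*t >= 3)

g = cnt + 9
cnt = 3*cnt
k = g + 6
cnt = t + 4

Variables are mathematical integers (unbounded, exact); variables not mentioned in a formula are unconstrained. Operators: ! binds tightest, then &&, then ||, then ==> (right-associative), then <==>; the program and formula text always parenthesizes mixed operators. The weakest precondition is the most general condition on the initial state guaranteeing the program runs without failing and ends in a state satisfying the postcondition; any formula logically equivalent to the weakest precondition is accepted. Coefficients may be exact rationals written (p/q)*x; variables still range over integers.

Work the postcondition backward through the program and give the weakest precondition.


Working backward. After the program, the postcondition 2*acc + 1 > 1 || ((1/4)*k + (g - 1) < 3*cnt - 1 && 2*t >= 3) must hold; in canonical form it is 2*acc > 0 || (g + (1/4)*k < 3*cnt && 2*t >= 3).
Before cnt := t + 4: 2*acc > 0 || (g + (1/4)*k < 3*t + 12 && 2*t >= 3)
Before k := g + 6: 2*acc > 0 || ((5/4)*g < 3*t + 21/2 && 2*t >= 3)
Before cnt := 3*cnt: 2*acc > 0 || ((5/4)*g < 3*t + 21/2 && 2*t >= 3)
Before g := cnt + 9: 2*acc > 0 || ((5/4)*cnt < 3*t - 3/4 && 2*t >= 3)
Answer: WP = 2*acc > 0 || ((5/4)*cnt < 3*t - 3/4 && 2*t >= 3)


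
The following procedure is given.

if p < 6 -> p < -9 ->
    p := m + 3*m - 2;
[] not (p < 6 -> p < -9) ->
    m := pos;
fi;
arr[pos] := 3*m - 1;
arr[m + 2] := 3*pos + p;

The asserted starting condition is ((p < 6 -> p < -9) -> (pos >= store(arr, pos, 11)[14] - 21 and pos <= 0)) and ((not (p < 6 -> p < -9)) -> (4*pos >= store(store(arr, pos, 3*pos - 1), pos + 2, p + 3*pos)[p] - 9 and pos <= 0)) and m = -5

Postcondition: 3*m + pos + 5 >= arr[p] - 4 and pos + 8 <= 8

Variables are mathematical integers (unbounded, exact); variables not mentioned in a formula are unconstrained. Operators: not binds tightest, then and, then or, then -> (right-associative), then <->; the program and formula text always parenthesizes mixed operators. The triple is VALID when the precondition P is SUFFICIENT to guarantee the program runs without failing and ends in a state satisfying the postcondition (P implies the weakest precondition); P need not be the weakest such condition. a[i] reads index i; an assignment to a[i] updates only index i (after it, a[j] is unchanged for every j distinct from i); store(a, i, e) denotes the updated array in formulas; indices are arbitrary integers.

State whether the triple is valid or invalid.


Working backward. After the program, the postcondition 3*m + pos + 5 >= arr[p] - 4 and pos + 8 <= 8 must hold; in canonical form it is 3*m + pos >= arr[p] - 9 and pos <= 0.
Before arr[m + 2] := 3*pos + p: 3*m + pos >= store(arr, m + 2, p + 3*pos)[p] - 9 and pos <= 0
Before arr[pos] := 3*m - 1: 3*m + pos >= store(store(arr, pos, 3*m - 1), m + 2, p + 3*pos)[p] - 9 and pos <= 0
Then branch requires 3*m + pos >= store(store(arr, pos, 3*m - 1), m + 2, 4*m + 3*pos - 2)[4*m - 2] - 9 and pos <= 0; else branch requires 4*pos >= store(store(arr, pos, 3*pos - 1), pos + 2, p + 3*pos)[p] - 9 and pos <= 0.
Before the if: ((p < 6 -> p < -9) -> (3*m + pos >= store(store(arr, pos, 3*m - 1), m + 2, 4*m + 3*pos - 2)[4*m - 2] - 9 and pos <= 0)) and ((not (p < 6 -> p < -9)) -> (4*pos >= store(store(arr, pos, 3*pos - 1), pos + 2, p + 3*pos)[p] - 9 and pos <= 0))
The weakest precondition is ((p < 6 -> p < -9) -> (3*m + pos >= store(store(arr, pos, 3*m - 1), m + 2, 4*m + 3*pos - 2)[4*m - 2] - 9 and pos <= 0)) and ((not (p < 6 -> p < -9)) -> (4*pos >= store(store(arr, pos, 3*pos - 1), pos + 2, p + 3*pos)[p] - 9 and pos <= 0)).
Check whether ((p < 6 -> p < -9) -> (pos >= store(arr, pos, 11)[14] - 21 and pos <= 0)) and ((not (p < 6 -> p < -9)) -> (4*pos >= store(store(arr, pos, 3*pos - 1), pos + 2, p + 3*pos)[p] - 9 and pos <= 0)) and m = -5 implies it.
Countermodel: at the initial state arr = {[-22] = 6516, [-10] = 3, [-8] = 3, [-3] = 3, [14] = 0, elsewhere 3}, m = -5, p = -10, pos = -10, the precondition holds but the weakest precondition fails.
Answer: invalid


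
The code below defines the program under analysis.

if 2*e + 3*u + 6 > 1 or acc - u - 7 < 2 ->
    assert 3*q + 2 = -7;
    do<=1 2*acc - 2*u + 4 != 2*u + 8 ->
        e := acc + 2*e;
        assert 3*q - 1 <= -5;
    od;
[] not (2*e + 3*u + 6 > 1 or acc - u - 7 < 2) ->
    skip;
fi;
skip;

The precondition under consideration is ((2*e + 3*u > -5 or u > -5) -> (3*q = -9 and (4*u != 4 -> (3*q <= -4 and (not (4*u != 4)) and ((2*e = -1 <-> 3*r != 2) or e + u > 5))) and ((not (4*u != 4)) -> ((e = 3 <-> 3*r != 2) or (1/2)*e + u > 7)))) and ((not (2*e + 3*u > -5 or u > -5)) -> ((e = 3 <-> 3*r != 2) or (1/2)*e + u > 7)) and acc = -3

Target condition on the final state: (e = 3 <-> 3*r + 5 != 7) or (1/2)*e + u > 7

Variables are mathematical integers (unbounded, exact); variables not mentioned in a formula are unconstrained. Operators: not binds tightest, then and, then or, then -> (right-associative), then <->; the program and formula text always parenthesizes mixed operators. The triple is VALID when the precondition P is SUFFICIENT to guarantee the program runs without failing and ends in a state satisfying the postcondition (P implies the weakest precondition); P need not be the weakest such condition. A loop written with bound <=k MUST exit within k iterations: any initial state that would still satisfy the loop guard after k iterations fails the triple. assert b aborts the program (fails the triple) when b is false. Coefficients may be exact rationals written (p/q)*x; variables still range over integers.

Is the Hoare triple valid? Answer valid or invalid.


Working backward. After the program, the postcondition (e = 3 <-> 3*r + 5 != 7) or (1/2)*e + u > 7 must hold; in canonical form it is (e = 3 <-> 3*r != 2) or (1/2)*e + u > 7.
Before skip: (e = 3 <-> 3*r != 2) or (1/2)*e + u > 7
Then branch requires 3*q = -9 and (2*acc != 4*u + 4 -> (3*q <= -4 and (not (2*acc != 4*u + 4)) and ((acc + 2*e = 3 <-> 3*r != 2) or (1/2)*acc + e + u > 7))) and ((not (2*acc != 4*u + 4)) -> ((e = 3 <-> 3*r != 2) or (1/2)*e + u > 7)); else branch requires (e = 3 <-> 3*r != 2) or (1/2)*e + u > 7.
Before the if: ((2*e + 3*u > -5 or acc < u + 9) -> (3*q = -9 and (2*acc != 4*u + 4 -> (3*q <= -4 and (not (2*acc != 4*u + 4)) and ((acc + 2*e = 3 <-> 3*r != 2) or (1/2)*acc + e + u > 7))) and ((not (2*acc != 4*u + 4)) -> ((e = 3 <-> 3*r != 2) or (1/2)*e + u > 7)))) and ((not (2*e + 3*u > -5 or acc < u + 9)) -> ((e = 3 <-> 3*r != 2) or (1/2)*e + u > 7))
The weakest precondition is ((2*e + 3*u > -5 or acc < u + 9) -> (3*q = -9 and (2*acc != 4*u + 4 -> (3*q <= -4 and (not (2*acc != 4*u + 4)) and ((acc + 2*e = 3 <-> 3*r != 2) or (1/2)*acc + e + u > 7))) and ((not (2*acc != 4*u + 4)) -> ((e = 3 <-> 3*r != 2) or (1/2)*e + u > 7)))) and ((not (2*e + 3*u > -5 or acc < u + 9)) -> ((e = 3 <-> 3*r != 2) or (1/2)*e + u > 7)).
Check whether ((2*e + 3*u > -5 or u > -5) -> (3*q = -9 and (4*u != 4 -> (3*q <= -4 and (not (4*u != 4)) and ((2*e = -1 <-> 3*r != 2) or e + u > 5))) and ((not (4*u != 4)) -> ((e = 3 <-> 3*r != 2) or (1/2)*e + u > 7)))) and ((not (2*e + 3*u > -5 or u > -5)) -> ((e = 3 <-> 3*r != 2) or (1/2)*e + u > 7)) and acc = -3 implies it.
Countermodel: at the initial state acc = -3, e = 13, q = -3, r = 0, u = 1, the precondition holds but the weakest precondition fails.
Answer: invalid


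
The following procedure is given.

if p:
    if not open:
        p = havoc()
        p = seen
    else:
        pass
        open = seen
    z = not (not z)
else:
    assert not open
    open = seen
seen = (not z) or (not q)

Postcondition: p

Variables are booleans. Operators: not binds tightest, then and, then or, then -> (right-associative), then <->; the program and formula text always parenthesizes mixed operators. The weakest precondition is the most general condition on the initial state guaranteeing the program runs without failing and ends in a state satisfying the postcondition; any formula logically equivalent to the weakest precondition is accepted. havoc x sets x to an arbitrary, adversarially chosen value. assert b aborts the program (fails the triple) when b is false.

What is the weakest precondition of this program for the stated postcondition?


Working backward. After the program, p must hold.
Before seen := (not z) or (not q): p
Then branch requires ((not open) -> seen) and (open -> p); else branch requires (not open) and p.
Before the if: (p -> (((not open) -> seen) and (open -> p))) and ((not p) -> ((not open) and p))
Answer: WP = (p -> (((not open) -> seen) and (open -> p))) and ((not p) -> ((not open) and p))


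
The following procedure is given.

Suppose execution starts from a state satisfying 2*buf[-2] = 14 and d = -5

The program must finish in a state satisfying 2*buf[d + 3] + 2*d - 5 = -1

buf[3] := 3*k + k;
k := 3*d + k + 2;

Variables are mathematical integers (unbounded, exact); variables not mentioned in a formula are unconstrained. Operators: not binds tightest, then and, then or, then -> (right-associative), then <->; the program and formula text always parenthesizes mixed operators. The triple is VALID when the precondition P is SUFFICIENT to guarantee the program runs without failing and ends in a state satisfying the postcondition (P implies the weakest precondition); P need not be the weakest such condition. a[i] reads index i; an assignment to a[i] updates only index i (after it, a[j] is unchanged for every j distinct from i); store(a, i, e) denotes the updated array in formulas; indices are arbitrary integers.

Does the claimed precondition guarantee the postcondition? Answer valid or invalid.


Working backward. After the program, the postcondition 2*buf[d + 3] + 2*d - 5 = -1 must hold; in canonical form it is 2*buf[d + 3] + 2*d = 4.
Before k := 3*d + k + 2: 2*buf[d + 3] + 2*d = 4
Before buf[3] := 3*k + k: 2*store(buf, 3, 4*k)[d + 3] + 2*d = 4
The weakest precondition is 2*store(buf, 3, 4*k)[d + 3] + 2*d = 4.
Check whether 2*buf[-2] = 14 and d = -5 implies it.
Every state satisfying the precondition satisfies the weakest precondition: the implication holds.
Answer: valid


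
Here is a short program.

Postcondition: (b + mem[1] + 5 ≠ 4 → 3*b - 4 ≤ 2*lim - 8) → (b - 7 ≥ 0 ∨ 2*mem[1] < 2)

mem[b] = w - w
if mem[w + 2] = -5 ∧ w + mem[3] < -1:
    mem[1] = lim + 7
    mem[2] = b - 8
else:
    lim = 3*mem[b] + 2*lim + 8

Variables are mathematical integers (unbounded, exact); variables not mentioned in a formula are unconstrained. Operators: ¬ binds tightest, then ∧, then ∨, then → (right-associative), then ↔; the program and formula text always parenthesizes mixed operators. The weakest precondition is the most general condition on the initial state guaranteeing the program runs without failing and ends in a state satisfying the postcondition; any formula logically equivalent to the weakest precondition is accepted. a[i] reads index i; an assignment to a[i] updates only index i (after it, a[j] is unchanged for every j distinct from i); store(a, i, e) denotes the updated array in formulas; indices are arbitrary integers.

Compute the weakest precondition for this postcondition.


Working backward. After the program, the postcondition (b + mem[1] + 5 ≠ 4 → 3*b - 4 ≤ 2*lim - 8) → (b - 7 ≥ 0 ∨ 2*mem[1] < 2) must hold; in canonical form it is (mem[1] + b ≠ -1 → 3*b ≤ 2*lim - 4) → (b ≥ 7 ∨ 2*mem[1] < 2).
Then branch requires (b + lim ≠ -8 → 3*b ≤ 2*lim - 4) → (b ≥ 7 ∨ 2*lim < -12); else branch requires (mem[1] + b ≠ -1 → 3*b ≤ 6*mem[b] + 4*lim + 12) → (b ≥ 7 ∨ 2*mem[1] < 2).
Before the if: ((mem[w + 2] = -5 ∧ mem[3] + w < -1) → ((b + lim ≠ -8 → 3*b ≤ 2*lim - 4) → (b ≥ 7 ∨ 2*lim < -12))) ∧ ((¬(mem[w + 2] = -5 ∧ mem[3] + w < -1)) → ((mem[1] + b ≠ -1 → 3*b ≤ 6*mem[b] + 4*lim + 12) → (b ≥ 7 ∨ 2*mem[1] < 2)))
Before mem[b] := w - w: ((store(mem, b, 0)[w + 2] = -5 ∧ store(mem, b, 0)[3] + w < -1) → ((b + lim ≠ -8 → 3*b ≤ 2*lim - 4) → (b ≥ 7 ∨ 2*lim < -12))) ∧ ((¬(store(mem, b, 0)[w + 2] = -5 ∧ store(mem, b, 0)[3] + w < -1)) → ((store(mem, b, 0)[1] + b ≠ -1 → 3*b ≤ 6*store(mem, b, 0)[b] + 4*lim + 12) → (b ≥ 7 ∨ 2*store(mem, b, 0)[1] < 2)))
Answer: WP = ((store(mem, b, 0)[w + 2] = -5 ∧ store(mem, b, 0)[3] + w < -1) → ((b + lim ≠ -8 → 3*b ≤ 2*lim - 4) → (b ≥ 7 ∨ 2*lim < -12))) ∧ ((¬(store(mem, b, 0)[w + 2] = -5 ∧ store(mem, b, 0)[3] + w < -1)) → ((store(mem, b, 0)[1] + b ≠ -1 → 3*b ≤ 6*store(mem, b, 0)[b] + 4*lim + 12) → (b ≥ 7 ∨ 2*store(mem, b, 0)[1] < 2)))


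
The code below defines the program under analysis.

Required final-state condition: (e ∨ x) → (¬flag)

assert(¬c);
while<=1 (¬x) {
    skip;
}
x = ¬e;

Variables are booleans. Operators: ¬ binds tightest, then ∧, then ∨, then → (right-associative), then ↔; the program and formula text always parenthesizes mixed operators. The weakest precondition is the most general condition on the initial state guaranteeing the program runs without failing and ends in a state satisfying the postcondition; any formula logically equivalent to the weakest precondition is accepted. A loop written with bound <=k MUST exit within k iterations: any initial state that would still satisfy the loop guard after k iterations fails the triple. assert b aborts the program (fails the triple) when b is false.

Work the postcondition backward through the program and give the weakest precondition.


Working backward. After the program, (e ∨ x) → (¬flag) must hold.
Before x := ¬e: ¬flag
Before the loop (bound <=1), unroll the exhaustion recursion (WP_0 = exit-now case; WP_j = one more guarded iteration, up to j = 1):
  WP_0: x ∧ (¬flag)
  WP_1: ((¬x) → (x ∧ (¬flag))) ∧ (x → (¬flag))
So before the loop: ((¬x) → (x ∧ (¬flag))) ∧ (x → (¬flag))
Before assert ¬c: (¬c) ∧ ((¬x) → (x ∧ (¬flag))) ∧ (x → (¬flag))
Answer: WP = (¬c) ∧ ((¬x) → (x ∧ (¬flag))) ∧ (x → (¬flag))


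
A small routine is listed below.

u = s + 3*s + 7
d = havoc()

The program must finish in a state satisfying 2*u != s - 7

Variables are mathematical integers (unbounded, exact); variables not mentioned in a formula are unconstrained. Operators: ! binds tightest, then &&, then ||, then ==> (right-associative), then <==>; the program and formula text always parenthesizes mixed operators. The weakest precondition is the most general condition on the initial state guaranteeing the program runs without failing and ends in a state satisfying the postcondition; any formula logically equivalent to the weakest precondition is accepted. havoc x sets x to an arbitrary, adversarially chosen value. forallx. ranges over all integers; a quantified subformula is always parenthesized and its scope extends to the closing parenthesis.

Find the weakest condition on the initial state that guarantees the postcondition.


Working backward. After the program, 2*u != s - 7 must hold.
Before havoc d: 2*u != s - 7
Before u := s + 3*s + 7: 7*s != -21
Answer: WP = 7*s != -21


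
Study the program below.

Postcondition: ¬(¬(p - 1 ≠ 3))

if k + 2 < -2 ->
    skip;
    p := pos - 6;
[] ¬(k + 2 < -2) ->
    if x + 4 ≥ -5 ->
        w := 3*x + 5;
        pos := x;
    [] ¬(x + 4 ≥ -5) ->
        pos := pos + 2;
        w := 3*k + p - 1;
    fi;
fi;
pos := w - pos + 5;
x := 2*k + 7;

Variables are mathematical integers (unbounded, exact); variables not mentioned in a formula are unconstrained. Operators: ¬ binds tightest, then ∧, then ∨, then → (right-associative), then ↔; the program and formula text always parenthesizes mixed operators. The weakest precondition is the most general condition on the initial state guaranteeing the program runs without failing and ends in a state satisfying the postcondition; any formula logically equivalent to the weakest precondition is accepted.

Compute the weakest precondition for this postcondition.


Working backward. After the program, the postcondition ¬(¬(p - 1 ≠ 3)) must hold; in canonical form it is p ≠ 4.
Before x := 2*k + 7: p ≠ 4
Before pos := w - pos + 5: p ≠ 4
Then branch requires pos ≠ 10; else branch requires (x ≥ -9 → p ≠ 4) ∧ ((¬(x ≥ -9)) → p ≠ 4).
Before the if: (k < -4 → pos ≠ 10) ∧ ((¬(k < -4)) → ((x ≥ -9 → p ≠ 4) ∧ ((¬(x ≥ -9)) → p ≠ 4)))
Answer: WP = (k < -4 → pos ≠ 10) ∧ ((¬(k < -4)) → ((x ≥ -9 → p ≠ 4) ∧ ((¬(x ≥ -9)) → p ≠ 4)))


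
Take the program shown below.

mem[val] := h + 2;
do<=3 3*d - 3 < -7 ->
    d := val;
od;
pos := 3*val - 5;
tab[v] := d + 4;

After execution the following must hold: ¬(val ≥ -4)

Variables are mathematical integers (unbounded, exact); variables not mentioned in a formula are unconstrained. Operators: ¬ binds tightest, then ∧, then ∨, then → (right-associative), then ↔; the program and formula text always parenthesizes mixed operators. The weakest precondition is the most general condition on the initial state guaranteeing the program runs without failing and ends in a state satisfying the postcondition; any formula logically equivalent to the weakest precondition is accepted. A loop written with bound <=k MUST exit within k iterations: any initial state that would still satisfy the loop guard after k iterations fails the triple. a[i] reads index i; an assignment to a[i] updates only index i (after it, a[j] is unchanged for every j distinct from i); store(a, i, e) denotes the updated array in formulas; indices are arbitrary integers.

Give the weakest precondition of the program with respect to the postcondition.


Working backward. After the program, ¬(val ≥ -4) must hold.
Before tab[v] := d + 4: ¬(val ≥ -4)
Before pos := 3*val - 5: ¬(val ≥ -4)
Before the loop (bound <=3), unroll the exhaustion recursion (WP_0 = exit-now case; WP_j = one more guarded iteration, up to j = 3):
  WP_0: (¬(3*d < -4)) ∧ (¬(val ≥ -4))
  WP_1: (3*d < -4 → ((¬(3*val < -4)) ∧ (¬(val ≥ -4)))) ∧ ((¬(3*d < -4)) → (¬(val ≥ -4)))
  WP_2: (3*d < -4 → ((3*val < -4 → ((¬(3*val < -4)) ∧ (¬(val ≥ -4)))) ∧ ((¬(3*val < -4)) → (¬(val ≥ -4))))) ∧ ((¬(3*d < -4)) → (¬(val ≥ -4)))
  WP_3: (3*d < -4 → ((3*val < -4 → ((3*val < -4 → ((¬(3*val < -4)) ∧ (¬(val ≥ -4)))) ∧ ((¬(3*val < -4)) → (¬(val ≥ -4))))) ∧ ((¬(3*val < -4)) → (¬(val ≥ -4))))) ∧ ((¬(3*d < -4)) → (¬(val ≥ -4)))
So before the loop: (3*d < -4 → ((3*val < -4 → ((3*val < -4 → ((¬(3*val < -4)) ∧ (¬(val ≥ -4)))) ∧ ((¬(3*val < -4)) → (¬(val ≥ -4))))) ∧ ((¬(3*val < -4)) → (¬(val ≥ -4))))) ∧ ((¬(3*d < -4)) → (¬(val ≥ -4)))
Before mem[val] := h + 2: (3*d < -4 → ((3*val < -4 → ((3*val < -4 → ((¬(3*val < -4)) ∧ (¬(val ≥ -4)))) ∧ ((¬(3*val < -4)) → (¬(val ≥ -4))))) ∧ ((¬(3*val < -4)) → (¬(val ≥ -4))))) ∧ ((¬(3*d < -4)) → (¬(val ≥ -4)))
Answer: WP = (3*d < -4 → ((3*val < -4 → ((3*val < -4 → ((¬(3*val < -4)) ∧ (¬(val ≥ -4)))) ∧ ((¬(3*val < -4)) → (¬(val ≥ -4))))) ∧ ((¬(3*val < -4)) → (¬(val ≥ -4))))) ∧ ((¬(3*d < -4)) → (¬(val ≥ -4)))


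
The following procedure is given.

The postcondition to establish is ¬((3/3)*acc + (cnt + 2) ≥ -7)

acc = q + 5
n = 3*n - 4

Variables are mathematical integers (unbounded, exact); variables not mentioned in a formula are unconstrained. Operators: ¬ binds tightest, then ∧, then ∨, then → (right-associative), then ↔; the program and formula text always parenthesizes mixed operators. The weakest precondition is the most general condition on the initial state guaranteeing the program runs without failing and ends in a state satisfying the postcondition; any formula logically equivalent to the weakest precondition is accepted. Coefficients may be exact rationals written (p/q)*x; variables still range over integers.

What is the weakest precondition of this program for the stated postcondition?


Working backward. After the program, the postcondition ¬((3/3)*acc + (cnt + 2) ≥ -7) must hold; in canonical form it is ¬(acc + cnt ≥ -9).
Before n := 3*n - 4: ¬(acc + cnt ≥ -9)
Before acc := q + 5: ¬(cnt + q ≥ -14)
Answer: WP = ¬(cnt + q ≥ -14)


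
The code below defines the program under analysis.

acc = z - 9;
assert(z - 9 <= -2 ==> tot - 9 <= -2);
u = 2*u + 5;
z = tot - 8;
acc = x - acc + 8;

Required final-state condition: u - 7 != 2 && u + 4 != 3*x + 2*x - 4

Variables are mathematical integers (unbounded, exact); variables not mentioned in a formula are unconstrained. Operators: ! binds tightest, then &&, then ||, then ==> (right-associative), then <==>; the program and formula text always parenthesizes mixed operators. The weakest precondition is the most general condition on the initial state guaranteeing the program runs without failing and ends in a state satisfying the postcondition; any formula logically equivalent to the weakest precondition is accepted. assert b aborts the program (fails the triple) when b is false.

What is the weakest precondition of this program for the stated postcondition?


Working backward. After the program, the postcondition u - 7 != 2 && u + 4 != 3*x + 2*x - 4 must hold; in canonical form it is u != 9 && u != 5*x - 8.
Before acc := x - acc + 8: u != 9 && u != 5*x - 8
Before z := tot - 8: u != 9 && u != 5*x - 8
Before u := 2*u + 5: 2*u != 4 && 2*u != 5*x - 13
Before assert z - 9 <= -2 ==> tot - 9 <= -2: (z <= 7 ==> tot <= 7) && 2*u != 4 && 2*u != 5*x - 13
Before acc := z - 9: (z <= 7 ==> tot <= 7) && 2*u != 4 && 2*u != 5*x - 13
Answer: WP = (z <= 7 ==> tot <= 7) && 2*u != 4 && 2*u != 5*x - 13


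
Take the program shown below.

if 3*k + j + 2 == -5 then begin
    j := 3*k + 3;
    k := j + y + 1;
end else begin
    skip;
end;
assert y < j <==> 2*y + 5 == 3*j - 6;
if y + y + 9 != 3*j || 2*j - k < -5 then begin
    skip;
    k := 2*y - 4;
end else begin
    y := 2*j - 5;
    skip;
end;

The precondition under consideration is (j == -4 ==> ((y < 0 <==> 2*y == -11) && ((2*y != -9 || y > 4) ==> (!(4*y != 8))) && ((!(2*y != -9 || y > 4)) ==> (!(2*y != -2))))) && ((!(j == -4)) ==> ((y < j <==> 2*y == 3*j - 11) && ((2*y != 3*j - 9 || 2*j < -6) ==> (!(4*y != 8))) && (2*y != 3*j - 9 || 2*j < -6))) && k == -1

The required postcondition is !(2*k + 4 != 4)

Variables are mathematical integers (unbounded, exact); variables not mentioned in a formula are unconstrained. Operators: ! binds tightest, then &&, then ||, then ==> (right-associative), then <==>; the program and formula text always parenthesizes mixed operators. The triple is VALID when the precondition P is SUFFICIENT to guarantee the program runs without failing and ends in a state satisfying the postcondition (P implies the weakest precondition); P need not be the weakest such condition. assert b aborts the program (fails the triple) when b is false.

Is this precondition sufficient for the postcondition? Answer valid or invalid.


Working backward. After the program, the postcondition !(2*k + 4 != 4) must hold; in canonical form it is !(2*k != 0).
Then branch requires !(4*y != 8); else branch requires !(2*k != 0).
Before the if: ((2*y != 3*j - 9 || 2*j < k - 5) ==> (!(4*y != 8))) && ((!(2*y != 3*j - 9 || 2*j < k - 5)) ==> (!(2*k != 0)))
Before assert y < j <==> 2*y + 5 == 3*j - 6: (y < j <==> 2*y == 3*j - 11) && ((2*y != 3*j - 9 || 2*j < k - 5) ==> (!(4*y != 8))) && ((!(2*y != 3*j - 9 || 2*j < k - 5)) ==> (!(2*k != 0)))
Then branch requires (y < 3*k + 3 <==> 2*y == 9*k - 2) && ((2*y != 9*k || 3*k < y - 7) ==> (!(4*y != 8))) && ((!(2*y != 9*k || 3*k < y - 7)) ==> (!(6*k + 2*y != -8))); else branch requires (y < j <==> 2*y == 3*j - 11) && ((2*y != 3*j - 9 || 2*j < k - 5) ==> (!(4*y != 8))) && ((!(2*y != 3*j - 9 || 2*j < k - 5)) ==> (!(2*k != 0))).
Before the if: (j + 3*k == -7 ==> ((y < 3*k + 3 <==> 2*y == 9*k - 2) && ((2*y != 9*k || 3*k < y - 7) ==> (!(4*y != 8))) && ((!(2*y != 9*k || 3*k < y - 7)) ==> (!(6*k + 2*y != -8))))) && ((!(j + 3*k == -7)) ==> ((y < j <==> 2*y == 3*j - 11) && ((2*y != 3*j - 9 || 2*j < k - 5) ==> (!(4*y != 8))) && ((!(2*y != 3*j - 9 || 2*j < k - 5)) ==> (!(2*k != 0)))))
The weakest precondition is (j + 3*k == -7 ==> ((y < 3*k + 3 <==> 2*y == 9*k - 2) && ((2*y != 9*k || 3*k < y - 7) ==> (!(4*y != 8))) && ((!(2*y != 9*k || 3*k < y - 7)) ==> (!(6*k + 2*y != -8))))) && ((!(j + 3*k == -7)) ==> ((y < j <==> 2*y == 3*j - 11) && ((2*y != 3*j - 9 || 2*j < k - 5) ==> (!(4*y != 8))) && ((!(2*y != 3*j - 9 || 2*j < k - 5)) ==> (!(2*k != 0))))).
Check whether (j == -4 ==> ((y < 0 <==> 2*y == -11) && ((2*y != -9 || y > 4) ==> (!(4*y != 8))) && ((!(2*y != -9 || y > 4)) ==> (!(2*y != -2))))) && ((!(j == -4)) ==> ((y < j <==> 2*y == 3*j - 11) && ((2*y != 3*j - 9 || 2*j < -6) ==> (!(4*y != 8))) && (2*y != 3*j - 9 || 2*j < -6))) && k == -1 implies it.
Every state satisfying the precondition satisfies the weakest precondition: the implication holds.
Answer: valid


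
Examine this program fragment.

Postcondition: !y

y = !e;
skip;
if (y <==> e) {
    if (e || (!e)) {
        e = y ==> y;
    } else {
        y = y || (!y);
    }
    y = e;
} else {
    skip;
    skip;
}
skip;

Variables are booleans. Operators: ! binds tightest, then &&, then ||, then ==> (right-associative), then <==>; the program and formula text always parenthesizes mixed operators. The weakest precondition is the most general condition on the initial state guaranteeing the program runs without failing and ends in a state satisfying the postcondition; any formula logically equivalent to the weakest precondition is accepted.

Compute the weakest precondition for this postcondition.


Working backward. After the program, !y must hold.
Before skip: !y
Then branch requires false; else branch requires !y.
Before the if: (!(y <==> e)) && ((!(y <==> e)) ==> (!y))
Before skip: (!(y <==> e)) && ((!(y <==> e)) ==> (!y))
Before y := !e: (!((!e) <==> e)) && ((!((!e) <==> e)) ==> e)
Answer: WP = (!((!e) <==> e)) && ((!((!e) <==> e)) ==> e)


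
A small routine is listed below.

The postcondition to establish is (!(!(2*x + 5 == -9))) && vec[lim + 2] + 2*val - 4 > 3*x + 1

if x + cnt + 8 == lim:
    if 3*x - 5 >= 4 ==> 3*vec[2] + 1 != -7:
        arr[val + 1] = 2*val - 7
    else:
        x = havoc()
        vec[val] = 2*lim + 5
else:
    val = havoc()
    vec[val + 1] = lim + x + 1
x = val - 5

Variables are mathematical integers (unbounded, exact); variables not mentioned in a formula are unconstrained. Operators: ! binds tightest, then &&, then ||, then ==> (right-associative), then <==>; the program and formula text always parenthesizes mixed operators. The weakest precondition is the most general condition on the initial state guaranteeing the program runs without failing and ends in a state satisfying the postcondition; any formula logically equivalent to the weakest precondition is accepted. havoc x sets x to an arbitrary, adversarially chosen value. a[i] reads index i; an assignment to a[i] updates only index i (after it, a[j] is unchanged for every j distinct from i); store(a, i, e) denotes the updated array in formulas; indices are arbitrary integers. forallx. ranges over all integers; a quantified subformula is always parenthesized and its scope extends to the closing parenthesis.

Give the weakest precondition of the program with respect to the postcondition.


Working backward. After the program, the postcondition (!(!(2*x + 5 == -9))) && vec[lim + 2] + 2*val - 4 > 3*x + 1 must hold; in canonical form it is 2*x == -14 && vec[lim + 2] + 2*val > 3*x + 5.
Before x := val - 5: 2*val == -4 && vec[lim + 2] > val - 10
Then branch requires ((3*x >= 9 ==> 3*vec[2] != -8) ==> (2*val == -4 && vec[lim + 2] > val - 10)) && ((!(3*x >= 9 ==> 3*vec[2] != -8)) ==> (2*val == -4 && store(vec, val, 2*lim + 5)[lim + 2] > val - 10)); else branch requires forall val_1. (2*val_1 == -4 && store(vec, val_1 + 1, lim + x + 1)[lim + 2] > val_1 - 10).
Before the if: (cnt + x == lim - 8 ==> (((3*x >= 9 ==> 3*vec[2] != -8) ==> (2*val == -4 && vec[lim + 2] > val - 10)) && ((!(3*x >= 9 ==> 3*vec[2] != -8)) ==> (2*val == -4 && store(vec, val, 2*lim + 5)[lim + 2] > val - 10)))) && ((!(cnt + x == lim - 8)) ==> (forall val_1. (2*val_1 == -4 && store(vec, val_1 + 1, lim + x + 1)[lim + 2] > val_1 - 10)))
Answer: WP = (cnt + x == lim - 8 ==> (((3*x >= 9 ==> 3*vec[2] != -8) ==> (2*val == -4 && vec[lim + 2] > val - 10)) && ((!(3*x >= 9 ==> 3*vec[2] != -8)) ==> (2*val == -4 && store(vec, val, 2*lim + 5)[lim + 2] > val - 10)))) && ((!(cnt + x == lim - 8)) ==> (forall val_1. (2*val_1 == -4 && store(vec, val_1 + 1, lim + x + 1)[lim + 2] > val_1 - 10)))


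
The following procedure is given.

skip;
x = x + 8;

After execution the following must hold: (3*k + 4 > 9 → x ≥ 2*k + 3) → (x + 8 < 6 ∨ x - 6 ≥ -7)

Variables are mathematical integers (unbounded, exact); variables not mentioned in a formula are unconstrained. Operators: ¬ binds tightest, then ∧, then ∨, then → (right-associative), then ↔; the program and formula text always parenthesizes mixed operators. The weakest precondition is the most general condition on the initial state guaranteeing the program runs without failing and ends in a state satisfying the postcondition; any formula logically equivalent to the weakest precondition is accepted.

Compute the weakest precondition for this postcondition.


Working backward. After the program, the postcondition (3*k + 4 > 9 → x ≥ 2*k + 3) → (x + 8 < 6 ∨ x - 6 ≥ -7) must hold; in canonical form it is (3*k > 5 → x ≥ 2*k + 3) → (x < -2 ∨ x ≥ -1).
Before x := x + 8: (3*k > 5 → x ≥ 2*k - 5) → (x < -10 ∨ x ≥ -9)
Before skip: (3*k > 5 → x ≥ 2*k - 5) → (x < -10 ∨ x ≥ -9)
Answer: WP = (3*k > 5 → x ≥ 2*k - 5) → (x < -10 ∨ x ≥ -9)


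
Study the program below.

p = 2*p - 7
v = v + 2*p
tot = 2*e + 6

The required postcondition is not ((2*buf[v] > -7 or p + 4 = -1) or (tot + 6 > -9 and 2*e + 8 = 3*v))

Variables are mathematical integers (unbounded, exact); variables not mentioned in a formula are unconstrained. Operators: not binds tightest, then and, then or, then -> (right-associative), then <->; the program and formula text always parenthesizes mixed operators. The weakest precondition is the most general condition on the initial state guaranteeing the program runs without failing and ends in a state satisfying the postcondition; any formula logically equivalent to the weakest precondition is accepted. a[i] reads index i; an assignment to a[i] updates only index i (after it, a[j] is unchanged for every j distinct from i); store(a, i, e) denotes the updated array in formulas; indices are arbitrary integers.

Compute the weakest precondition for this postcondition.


Working backward. After the program, the postcondition not ((2*buf[v] > -7 or p + 4 = -1) or (tot + 6 > -9 and 2*e + 8 = 3*v)) must hold; in canonical form it is not (2*buf[v] > -7 or p = -5 or (tot > -15 and 2*e = 3*v - 8)).
Before tot := 2*e + 6: not (2*buf[v] > -7 or p = -5 or (2*e > -21 and 2*e = 3*v - 8))
Before v := v + 2*p: not (2*buf[2*p + v] > -7 or p = -5 or (2*e > -21 and 2*e = 6*p + 3*v - 8))
Before p := 2*p - 7: not (2*buf[4*p + v - 14] > -7 or 2*p = 2 or (2*e > -21 and 2*e = 12*p + 3*v - 50))
Answer: WP = not (2*buf[4*p + v - 14] > -7 or 2*p = 2 or (2*e > -21 and 2*e = 12*p + 3*v - 50))


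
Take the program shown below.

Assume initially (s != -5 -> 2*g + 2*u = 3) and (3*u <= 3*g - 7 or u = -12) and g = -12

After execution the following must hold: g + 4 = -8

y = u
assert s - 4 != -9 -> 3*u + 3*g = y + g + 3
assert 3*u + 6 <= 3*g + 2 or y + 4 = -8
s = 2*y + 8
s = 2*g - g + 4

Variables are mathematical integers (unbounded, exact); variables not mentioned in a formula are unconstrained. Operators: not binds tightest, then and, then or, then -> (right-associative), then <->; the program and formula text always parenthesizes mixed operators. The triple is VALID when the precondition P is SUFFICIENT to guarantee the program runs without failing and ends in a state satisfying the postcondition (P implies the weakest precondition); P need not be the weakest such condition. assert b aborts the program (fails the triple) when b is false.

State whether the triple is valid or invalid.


Working backward. After the program, the postcondition g + 4 = -8 must hold; in canonical form it is g = -12.
Before s := 2*g - g + 4: g = -12
Before s := 2*y + 8: g = -12
Before assert 3*u + 6 <= 3*g + 2 or y + 4 = -8: (3*u <= 3*g - 4 or y = -12) and g = -12
Before assert s - 4 != -9 -> 3*u + 3*g = y + g + 3: (s != -5 -> 2*g + 3*u = y + 3) and (3*u <= 3*g - 4 or y = -12) and g = -12
Before y := u: (s != -5 -> 2*g + 2*u = 3) and (3*u <= 3*g - 4 or u = -12) and g = -12
The weakest precondition is (s != -5 -> 2*g + 2*u = 3) and (3*u <= 3*g - 4 or u = -12) and g = -12.
Check whether (s != -5 -> 2*g + 2*u = 3) and (3*u <= 3*g - 7 or u = -12) and g = -12 implies it.
Every state satisfying the precondition satisfies the weakest precondition: the implication holds.
Answer: valid


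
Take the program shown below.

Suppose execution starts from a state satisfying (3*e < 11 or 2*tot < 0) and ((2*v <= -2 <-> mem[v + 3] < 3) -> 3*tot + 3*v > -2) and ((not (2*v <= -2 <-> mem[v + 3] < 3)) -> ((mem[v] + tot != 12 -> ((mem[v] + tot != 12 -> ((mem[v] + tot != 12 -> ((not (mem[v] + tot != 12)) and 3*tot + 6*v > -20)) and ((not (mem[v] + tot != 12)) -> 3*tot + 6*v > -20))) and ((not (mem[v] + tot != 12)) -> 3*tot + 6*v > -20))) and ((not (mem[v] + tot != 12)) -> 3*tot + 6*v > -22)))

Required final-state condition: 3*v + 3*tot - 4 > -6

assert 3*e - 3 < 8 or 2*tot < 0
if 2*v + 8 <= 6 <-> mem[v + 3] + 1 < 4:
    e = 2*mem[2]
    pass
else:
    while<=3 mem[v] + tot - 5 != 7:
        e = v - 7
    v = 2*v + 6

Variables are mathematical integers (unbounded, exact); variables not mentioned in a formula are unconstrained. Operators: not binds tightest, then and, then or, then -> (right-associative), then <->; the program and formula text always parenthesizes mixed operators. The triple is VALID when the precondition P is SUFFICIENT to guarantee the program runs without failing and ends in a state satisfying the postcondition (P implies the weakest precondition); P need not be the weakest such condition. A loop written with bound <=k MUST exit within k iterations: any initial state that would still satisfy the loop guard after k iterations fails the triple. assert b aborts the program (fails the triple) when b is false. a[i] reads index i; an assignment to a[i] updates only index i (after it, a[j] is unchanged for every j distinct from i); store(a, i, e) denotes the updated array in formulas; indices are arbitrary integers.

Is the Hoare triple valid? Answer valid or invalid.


Working backward. After the program, the postcondition 3*v + 3*tot - 4 > -6 must hold; in canonical form it is 3*tot + 3*v > -2.
Then branch requires 3*tot + 3*v > -2; else branch requires (mem[v] + tot != 12 -> ((mem[v] + tot != 12 -> ((mem[v] + tot != 12 -> ((not (mem[v] + tot != 12)) and 3*tot + 6*v > -20)) and ((not (mem[v] + tot != 12)) -> 3*tot + 6*v > -20))) and ((not (mem[v] + tot != 12)) -> 3*tot + 6*v > -20))) and ((not (mem[v] + tot != 12)) -> 3*tot + 6*v > -20).
Before the if: ((2*v <= -2 <-> mem[v + 3] < 3) -> 3*tot + 3*v > -2) and ((not (2*v <= -2 <-> mem[v + 3] < 3)) -> ((mem[v] + tot != 12 -> ((mem[v] + tot != 12 -> ((mem[v] + tot != 12 -> ((not (mem[v] + tot != 12)) and 3*tot + 6*v > -20)) and ((not (mem[v] + tot != 12)) -> 3*tot + 6*v > -20))) and ((not (mem[v] + tot != 12)) -> 3*tot + 6*v > -20))) and ((not (mem[v] + tot != 12)) -> 3*tot + 6*v > -20)))
Before assert 3*e - 3 < 8 or 2*tot < 0: (3*e < 11 or 2*tot < 0) and ((2*v <= -2 <-> mem[v + 3] < 3) -> 3*tot + 3*v > -2) and ((not (2*v <= -2 <-> mem[v + 3] < 3)) -> ((mem[v] + tot != 12 -> ((mem[v] + tot != 12 -> ((mem[v] + tot != 12 -> ((not (mem[v] + tot != 12)) and 3*tot + 6*v > -20)) and ((not (mem[v] + tot != 12)) -> 3*tot + 6*v > -20))) and ((not (mem[v] + tot != 12)) -> 3*tot + 6*v > -20))) and ((not (mem[v] + tot != 12)) -> 3*tot + 6*v > -20)))
The weakest precondition is (3*e < 11 or 2*tot < 0) and ((2*v <= -2 <-> mem[v + 3] < 3) -> 3*tot + 3*v > -2) and ((not (2*v <= -2 <-> mem[v + 3] < 3)) -> ((mem[v] + tot != 12 -> ((mem[v] + tot != 12 -> ((mem[v] + tot != 12 -> ((not (mem[v] + tot != 12)) and 3*tot + 6*v > -20)) and ((not (mem[v] + tot != 12)) -> 3*tot + 6*v > -20))) and ((not (mem[v] + tot != 12)) -> 3*tot + 6*v > -20))) and ((not (mem[v] + tot != 12)) -> 3*tot + 6*v > -20))).
Check whether (3*e < 11 or 2*tot < 0) and ((2*v <= -2 <-> mem[v + 3] < 3) -> 3*tot + 3*v > -2) and ((not (2*v <= -2 <-> mem[v + 3] < 3)) -> ((mem[v] + tot != 12 -> ((mem[v] + tot != 12 -> ((mem[v] + tot != 12 -> ((not (mem[v] + tot != 12)) and 3*tot + 6*v > -20)) and ((not (mem[v] + tot != 12)) -> 3*tot + 6*v > -20))) and ((not (mem[v] + tot != 12)) -> 3*tot + 6*v > -20))) and ((not (mem[v] + tot != 12)) -> 3*tot + 6*v > -22))) implies it.
Countermodel: at the initial state e = 4, mem = {[0] = 19, [3] = -7040, elsewhere 19}, tot = -7, v = 0, the precondition holds but the weakest precondition fails.
Answer: invalid


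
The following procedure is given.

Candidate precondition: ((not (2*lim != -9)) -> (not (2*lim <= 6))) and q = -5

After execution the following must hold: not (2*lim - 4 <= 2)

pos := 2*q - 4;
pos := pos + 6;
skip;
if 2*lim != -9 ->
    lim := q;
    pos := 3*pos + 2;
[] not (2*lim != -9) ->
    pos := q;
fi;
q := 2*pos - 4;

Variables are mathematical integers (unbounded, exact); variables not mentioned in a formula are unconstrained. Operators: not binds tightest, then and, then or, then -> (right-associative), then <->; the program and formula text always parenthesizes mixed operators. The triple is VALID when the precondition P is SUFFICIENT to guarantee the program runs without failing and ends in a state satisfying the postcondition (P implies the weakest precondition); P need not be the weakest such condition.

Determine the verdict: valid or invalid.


Working backward. After the program, the postcondition not (2*lim - 4 <= 2) must hold; in canonical form it is not (2*lim <= 6).
Before q := 2*pos - 4: not (2*lim <= 6)
Then branch requires not (2*q <= 6); else branch requires not (2*lim <= 6).
Before the if: (2*lim != -9 -> (not (2*q <= 6))) and ((not (2*lim != -9)) -> (not (2*lim <= 6)))
Before skip: (2*lim != -9 -> (not (2*q <= 6))) and ((not (2*lim != -9)) -> (not (2*lim <= 6)))
Before pos := pos + 6: (2*lim != -9 -> (not (2*q <= 6))) and ((not (2*lim != -9)) -> (not (2*lim <= 6)))
Before pos := 2*q - 4: (2*lim != -9 -> (not (2*q <= 6))) and ((not (2*lim != -9)) -> (not (2*lim <= 6)))
The weakest precondition is (2*lim != -9 -> (not (2*q <= 6))) and ((not (2*lim != -9)) -> (not (2*lim <= 6))).
Check whether ((not (2*lim != -9)) -> (not (2*lim <= 6))) and q = -5 implies it.
Countermodel: at the initial state lim = 0, q = -5, the precondition holds but the weakest precondition fails.
Answer: invalid
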